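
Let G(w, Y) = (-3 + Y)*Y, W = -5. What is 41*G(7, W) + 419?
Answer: 2059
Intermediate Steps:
G(w, Y) = Y*(-3 + Y)
41*G(7, W) + 419 = 41*(-5*(-3 - 5)) + 419 = 41*(-5*(-8)) + 419 = 41*40 + 419 = 1640 + 419 = 2059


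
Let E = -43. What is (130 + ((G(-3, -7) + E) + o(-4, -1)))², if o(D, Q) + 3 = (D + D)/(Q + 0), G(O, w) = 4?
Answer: 9216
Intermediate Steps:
o(D, Q) = -3 + 2*D/Q (o(D, Q) = -3 + (D + D)/(Q + 0) = -3 + (2*D)/Q = -3 + 2*D/Q)
(130 + ((G(-3, -7) + E) + o(-4, -1)))² = (130 + ((4 - 43) + (-3 + 2*(-4)/(-1))))² = (130 + (-39 + (-3 + 2*(-4)*(-1))))² = (130 + (-39 + (-3 + 8)))² = (130 + (-39 + 5))² = (130 - 34)² = 96² = 9216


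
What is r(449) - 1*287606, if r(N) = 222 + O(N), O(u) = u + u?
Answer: -286486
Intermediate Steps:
O(u) = 2*u
r(N) = 222 + 2*N
r(449) - 1*287606 = (222 + 2*449) - 1*287606 = (222 + 898) - 287606 = 1120 - 287606 = -286486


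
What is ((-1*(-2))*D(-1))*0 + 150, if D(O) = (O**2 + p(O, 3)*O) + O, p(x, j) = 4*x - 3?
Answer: 150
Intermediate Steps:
p(x, j) = -3 + 4*x
D(O) = O + O**2 + O*(-3 + 4*O) (D(O) = (O**2 + (-3 + 4*O)*O) + O = (O**2 + O*(-3 + 4*O)) + O = O + O**2 + O*(-3 + 4*O))
((-1*(-2))*D(-1))*0 + 150 = ((-1*(-2))*(-(-2 + 5*(-1))))*0 + 150 = (2*(-(-2 - 5)))*0 + 150 = (2*(-1*(-7)))*0 + 150 = (2*7)*0 + 150 = 14*0 + 150 = 0 + 150 = 150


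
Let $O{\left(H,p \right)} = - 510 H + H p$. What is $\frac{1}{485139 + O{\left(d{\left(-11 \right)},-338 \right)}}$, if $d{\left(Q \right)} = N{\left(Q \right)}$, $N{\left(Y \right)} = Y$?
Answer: $\frac{1}{494467} \approx 2.0224 \cdot 10^{-6}$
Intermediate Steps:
$d{\left(Q \right)} = Q$
$\frac{1}{485139 + O{\left(d{\left(-11 \right)},-338 \right)}} = \frac{1}{485139 - 11 \left(-510 - 338\right)} = \frac{1}{485139 - -9328} = \frac{1}{485139 + 9328} = \frac{1}{494467}$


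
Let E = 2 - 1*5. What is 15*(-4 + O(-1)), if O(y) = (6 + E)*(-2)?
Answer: -150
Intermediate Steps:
E = -3 (E = 2 - 5 = -3)
O(y) = -6 (O(y) = (6 - 3)*(-2) = 3*(-2) = -6)
15*(-4 + O(-1)) = 15*(-4 - 6) = 15*(-10) = -150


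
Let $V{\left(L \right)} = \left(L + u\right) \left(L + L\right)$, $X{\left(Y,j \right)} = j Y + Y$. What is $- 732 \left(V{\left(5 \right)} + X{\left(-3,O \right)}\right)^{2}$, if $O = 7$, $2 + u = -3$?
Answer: $-421632$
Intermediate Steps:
$u = -5$ ($u = -2 - 3 = -5$)
$X{\left(Y,j \right)} = Y + Y j$ ($X{\left(Y,j \right)} = Y j + Y = Y + Y j$)
$V{\left(L \right)} = 2 L \left(-5 + L\right)$ ($V{\left(L \right)} = \left(L - 5\right) \left(L + L\right) = \left(-5 + L\right) 2 L = 2 L \left(-5 + L\right)$)
$- 732 \left(V{\left(5 \right)} + X{\left(-3,O \right)}\right)^{2} = - 732 \left(2 \cdot 5 \left(-5 + 5\right) - 3 \left(1 + 7\right)\right)^{2} = - 732 \left(2 \cdot 5 \cdot 0 - 24\right)^{2} = - 732 \left(0 - 24\right)^{2} = - 732 \left(-24\right)^{2} = \left(-732\right) 576 = -421632$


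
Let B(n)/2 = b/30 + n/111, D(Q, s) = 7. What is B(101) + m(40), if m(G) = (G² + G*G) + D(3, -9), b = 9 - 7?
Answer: 1780969/555 ≈ 3209.0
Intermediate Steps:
b = 2
m(G) = 7 + 2*G² (m(G) = (G² + G*G) + 7 = (G² + G²) + 7 = 2*G² + 7 = 7 + 2*G²)
B(n) = 2/15 + 2*n/111 (B(n) = 2*(2/30 + n/111) = 2*(2*(1/30) + n*(1/111)) = 2*(1/15 + n/111) = 2/15 + 2*n/111)
B(101) + m(40) = (2/15 + (2/111)*101) + (7 + 2*40²) = (2/15 + 202/111) + (7 + 2*1600) = 1084/555 + (7 + 3200) = 1084/555 + 3207 = 1780969/555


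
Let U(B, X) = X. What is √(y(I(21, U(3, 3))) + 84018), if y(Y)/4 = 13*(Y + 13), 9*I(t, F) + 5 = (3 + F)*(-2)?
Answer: 7*√15538/3 ≈ 290.85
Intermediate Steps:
I(t, F) = -11/9 - 2*F/9 (I(t, F) = -5/9 + ((3 + F)*(-2))/9 = -5/9 + (-6 - 2*F)/9 = -5/9 + (-⅔ - 2*F/9) = -11/9 - 2*F/9)
y(Y) = 676 + 52*Y (y(Y) = 4*(13*(Y + 13)) = 4*(13*(13 + Y)) = 4*(169 + 13*Y) = 676 + 52*Y)
√(y(I(21, U(3, 3))) + 84018) = √((676 + 52*(-11/9 - 2/9*3)) + 84018) = √((676 + 52*(-11/9 - ⅔)) + 84018) = √((676 + 52*(-17/9)) + 84018) = √((676 - 884/9) + 84018) = √(5200/9 + 84018) = √(761362/9) = 7*√15538/3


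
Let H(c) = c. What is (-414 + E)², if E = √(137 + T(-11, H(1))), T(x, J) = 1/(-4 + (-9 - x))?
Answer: (828 - √546)²/4 ≈ 1.6186e+5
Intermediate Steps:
T(x, J) = 1/(-13 - x)
E = √546/2 (E = √(137 - 1/(13 - 11)) = √(137 - 1/2) = √(137 - 1*½) = √(137 - ½) = √(273/2) = √546/2 ≈ 11.683)
(-414 + E)² = (-414 + √546/2)²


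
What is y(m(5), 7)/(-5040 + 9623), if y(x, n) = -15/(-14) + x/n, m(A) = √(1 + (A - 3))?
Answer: 15/64162 + √3/32081 ≈ 0.00028777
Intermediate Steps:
m(A) = √(-2 + A) (m(A) = √(1 + (-3 + A)) = √(-2 + A))
y(x, n) = 15/14 + x/n (y(x, n) = -15*(-1/14) + x/n = 15/14 + x/n)
y(m(5), 7)/(-5040 + 9623) = (15/14 + √(-2 + 5)/7)/(-5040 + 9623) = (15/14 + √3*(⅐))/4583 = (15/14 + √3/7)*(1/4583) = 15/64162 + √3/32081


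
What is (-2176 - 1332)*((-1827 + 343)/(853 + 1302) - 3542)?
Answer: 26781804952/2155 ≈ 1.2428e+7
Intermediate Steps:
(-2176 - 1332)*((-1827 + 343)/(853 + 1302) - 3542) = -3508*(-1484/2155 - 3542) = -3508*(-7634494/2155) = 26781804952/2155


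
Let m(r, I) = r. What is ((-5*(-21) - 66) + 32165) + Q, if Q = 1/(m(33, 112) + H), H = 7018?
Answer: 227070405/7051 ≈ 32204.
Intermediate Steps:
Q = 1/7051 (Q = 1/(33 + 7018) = 1/7051 ≈ 0.00014182)
((-5*(-21) - 66) + 32165) + Q = ((-5*(-21) - 66) + 32165) + 1/7051 = ((105 - 66) + 32165) + 1/7051 = (39 + 32165) + 1/7051 = 32204 + 1/7051 = 227070405/7051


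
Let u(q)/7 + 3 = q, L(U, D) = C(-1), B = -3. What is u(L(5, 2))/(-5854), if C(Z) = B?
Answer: 21/2927 ≈ 0.0071746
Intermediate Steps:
C(Z) = -3
L(U, D) = -3
u(q) = -21 + 7*q
u(L(5, 2))/(-5854) = (-21 + 7*(-3))/(-5854) = (-21 - 21)*(-1/5854) = -42*(-1/5854) = 21/2927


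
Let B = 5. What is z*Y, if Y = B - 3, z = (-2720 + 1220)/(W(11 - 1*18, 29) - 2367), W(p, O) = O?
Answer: 1500/1169 ≈ 1.2831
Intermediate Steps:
z = 750/1169 (z = (-2720 + 1220)/(29 - 2367) = -1500/(-2338) = -1500*(-1/2338) = 750/1169 ≈ 0.64157)
Y = 2 (Y = 5 - 3 = 2)
z*Y = (750/1169)*2 = 1500/1169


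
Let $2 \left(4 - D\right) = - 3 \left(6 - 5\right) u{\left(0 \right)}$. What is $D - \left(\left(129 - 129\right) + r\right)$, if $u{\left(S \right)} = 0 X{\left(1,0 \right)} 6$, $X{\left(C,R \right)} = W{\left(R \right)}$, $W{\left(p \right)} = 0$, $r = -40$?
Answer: $44$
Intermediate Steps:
$X{\left(C,R \right)} = 0$
$u{\left(S \right)} = 0$ ($u{\left(S \right)} = 0 \cdot 0 \cdot 6 = 0 \cdot 6 = 0$)
$D = 4$ ($D = 4 - \frac{- 3 \left(6 - 5\right) 0}{2} = 4 - \frac{\left(-3\right) 1 \cdot 0}{2} = 4 - \frac{\left(-3\right) 0}{2} = 4 - 0 = 4 + 0 = 4$)
$D - \left(\left(129 - 129\right) + r\right) = 4 - \left(\left(129 - 129\right) - 40\right) = 4 - \left(0 - 40\right) = 4 - -40 = 4 + 40 = 44$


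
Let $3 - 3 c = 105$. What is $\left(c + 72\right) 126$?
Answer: $4788$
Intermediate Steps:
$c = -34$ ($c = 1 - 35 = -34$)
$\left(c + 72\right) 126 = \left(-34 + 72\right) 126 = 38 \cdot 126 = 4788$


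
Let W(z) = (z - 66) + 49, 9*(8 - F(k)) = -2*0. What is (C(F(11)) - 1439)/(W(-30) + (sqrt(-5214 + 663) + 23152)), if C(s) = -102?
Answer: -35604805/533845576 + 1541*I*sqrt(4551)/533845576 ≈ -0.066695 + 0.00019473*I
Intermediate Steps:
F(k) = 8 (F(k) = 8 - (-2)*0/9 = 8 - 1/9*0 = 8 + 0 = 8)
W(z) = -17 + z (W(z) = (-66 + z) + 49 = -17 + z)
(C(F(11)) - 1439)/(W(-30) + (sqrt(-5214 + 663) + 23152)) = (-102 - 1439)/((-17 - 30) + (sqrt(-5214 + 663) + 23152)) = -1541/(-47 + (sqrt(-4551) + 23152)) = -1541/(-47 + (I*sqrt(4551) + 23152)) = -1541/(-47 + (23152 + I*sqrt(4551))) = -1541/(23105 + I*sqrt(4551))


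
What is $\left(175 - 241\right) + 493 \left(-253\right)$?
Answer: $-124795$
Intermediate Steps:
$\left(175 - 241\right) + 493 \left(-253\right) = -66 - 124729 = -124795$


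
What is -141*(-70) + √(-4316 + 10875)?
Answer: 9870 + √6559 ≈ 9951.0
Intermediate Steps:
-141*(-70) + √(-4316 + 10875) = 9870 + √6559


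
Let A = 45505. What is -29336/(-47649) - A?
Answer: -2168238409/47649 ≈ -45504.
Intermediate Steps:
-29336/(-47649) - A = -29336/(-47649) - 1*45505 = -29336*(-1/47649) - 45505 = 29336/47649 - 45505 = -2168238409/47649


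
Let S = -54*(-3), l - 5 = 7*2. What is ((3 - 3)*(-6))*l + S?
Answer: 162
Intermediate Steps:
l = 19 (l = 5 + 7*2 = 5 + 14 = 19)
S = 162
((3 - 3)*(-6))*l + S = ((3 - 3)*(-6))*19 + 162 = (0*(-6))*19 + 162 = 0*19 + 162 = 0 + 162 = 162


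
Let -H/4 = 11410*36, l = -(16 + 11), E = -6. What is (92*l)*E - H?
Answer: 1657944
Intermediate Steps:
l = -27 (l = -1*27 = -27)
H = -1643040 (H = -45640*36 = -4*410760 = -1643040)
(92*l)*E - H = (92*(-27))*(-6) - 1*(-1643040) = -2484*(-6) + 1643040 = 14904 + 1643040 = 1657944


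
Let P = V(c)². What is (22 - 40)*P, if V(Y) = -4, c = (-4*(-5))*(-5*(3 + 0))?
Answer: -288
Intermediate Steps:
c = -300 (c = 20*(-5*3) = 20*(-15) = -300)
P = 16 (P = (-4)² = 16)
(22 - 40)*P = (22 - 40)*16 = -18*16 = -288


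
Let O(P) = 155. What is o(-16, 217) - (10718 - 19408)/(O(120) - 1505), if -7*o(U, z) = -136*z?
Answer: 568291/135 ≈ 4209.6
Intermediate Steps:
o(U, z) = 136*z/7 (o(U, z) = -(-136)*z/7 = 136*z/7)
o(-16, 217) - (10718 - 19408)/(O(120) - 1505) = (136/7)*217 - (10718 - 19408)/(155 - 1505) = 4216 - (-8690)/(-1350) = 4216 - (-8690)*(-1)/1350 = 4216 - 1*869/135 = 4216 - 869/135 = 568291/135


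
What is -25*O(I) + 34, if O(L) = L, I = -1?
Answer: 59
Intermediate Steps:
-25*O(I) + 34 = -25*(-1) + 34 = 25 + 34 = 59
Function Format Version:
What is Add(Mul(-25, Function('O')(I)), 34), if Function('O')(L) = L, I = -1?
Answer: 59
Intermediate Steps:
Add(Mul(-25, Function('O')(I)), 34) = Add(Mul(-25, -1), 34) = Add(25, 34) = 59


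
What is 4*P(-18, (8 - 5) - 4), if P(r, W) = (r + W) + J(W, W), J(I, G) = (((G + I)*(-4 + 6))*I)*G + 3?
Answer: -80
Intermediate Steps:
J(I, G) = 3 + G*I*(2*G + 2*I) (J(I, G) = (((G + I)*2)*I)*G + 3 = ((2*G + 2*I)*I)*G + 3 = (I*(2*G + 2*I))*G + 3 = G*I*(2*G + 2*I) + 3 = 3 + G*I*(2*G + 2*I))
P(r, W) = 3 + W + r + 4*W**3 (P(r, W) = (r + W) + (3 + 2*W*W**2 + 2*W*W**2) = (W + r) + (3 + 2*W**3 + 2*W**3) = (W + r) + (3 + 4*W**3) = 3 + W + r + 4*W**3)
4*P(-18, (8 - 5) - 4) = 4*(3 + ((8 - 5) - 4) - 18 + 4*((8 - 5) - 4)**3) = 4*(3 + (3 - 4) - 18 + 4*(3 - 4)**3) = 4*(3 - 1 - 18 + 4*(-1)**3) = 4*(3 - 1 - 18 + 4*(-1)) = 4*(3 - 1 - 18 - 4) = 4*(-20) = -80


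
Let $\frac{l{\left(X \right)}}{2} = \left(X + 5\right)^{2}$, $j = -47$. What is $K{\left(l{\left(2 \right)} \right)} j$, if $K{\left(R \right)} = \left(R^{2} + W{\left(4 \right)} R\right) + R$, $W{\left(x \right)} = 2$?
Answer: $-465206$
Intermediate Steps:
$l{\left(X \right)} = 2 \left(5 + X\right)^{2}$ ($l{\left(X \right)} = 2 \left(X + 5\right)^{2} = 2 \left(5 + X\right)^{2}$)
$K{\left(R \right)} = R^{2} + 3 R$ ($K{\left(R \right)} = \left(R^{2} + 2 R\right) + R = R^{2} + 3 R$)
$K{\left(l{\left(2 \right)} \right)} j = 2 \left(5 + 2\right)^{2} \left(3 + 2 \left(5 + 2\right)^{2}\right) \left(-47\right) = 2 \cdot 7^{2} \left(3 + 2 \cdot 7^{2}\right) \left(-47\right) = 2 \cdot 49 \left(3 + 2 \cdot 49\right) \left(-47\right) = 98 \left(3 + 98\right) \left(-47\right) = 98 \cdot 101 \left(-47\right) = 9898 \left(-47\right) = -465206$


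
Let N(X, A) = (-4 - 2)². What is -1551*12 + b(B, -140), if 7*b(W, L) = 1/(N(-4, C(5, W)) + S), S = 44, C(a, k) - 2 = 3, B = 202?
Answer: -10422719/560 ≈ -18612.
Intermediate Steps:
C(a, k) = 5 (C(a, k) = 2 + 3 = 5)
N(X, A) = 36 (N(X, A) = (-6)² = 36)
b(W, L) = 1/560 (b(W, L) = 1/(7*(36 + 44)) = (⅐)/80 = (⅐)*(1/80) = 1/560)
-1551*12 + b(B, -140) = -1551*12 + 1/560 = -18612 + 1/560 = -10422719/560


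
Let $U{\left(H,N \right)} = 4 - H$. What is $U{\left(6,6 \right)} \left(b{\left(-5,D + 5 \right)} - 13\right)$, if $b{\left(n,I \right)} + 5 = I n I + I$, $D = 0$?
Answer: $276$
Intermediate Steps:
$b{\left(n,I \right)} = -5 + I + n I^{2}$ ($b{\left(n,I \right)} = -5 + \left(I n I + I\right) = -5 + \left(n I^{2} + I\right) = -5 + \left(I + n I^{2}\right) = -5 + I + n I^{2}$)
$U{\left(6,6 \right)} \left(b{\left(-5,D + 5 \right)} - 13\right) = \left(4 - 6\right) \left(\left(-5 + \left(0 + 5\right) - 5 \left(0 + 5\right)^{2}\right) - 13\right) = \left(4 - 6\right) \left(\left(-5 + 5 - 5 \cdot 5^{2}\right) - 13\right) = - 2 \left(\left(-5 + 5 - 125\right) - 13\right) = - 2 \left(-125 - 13\right) = \left(-2\right) \left(-138\right) = 276$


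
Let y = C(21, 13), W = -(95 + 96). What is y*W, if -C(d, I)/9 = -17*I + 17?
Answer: -350676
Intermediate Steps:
W = -191 (W = -1*191 = -191)
C(d, I) = -153 + 153*I (C(d, I) = -9*(-17*I + 17) = -9*(17 - 17*I) = -153 + 153*I)
y = 1836 (y = -153 + 153*13 = -153 + 1989 = 1836)
y*W = 1836*(-191) = -350676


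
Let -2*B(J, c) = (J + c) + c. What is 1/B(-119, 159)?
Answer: -2/199 ≈ -0.010050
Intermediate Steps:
B(J, c) = -c - J/2 (B(J, c) = -((J + c) + c)/2 = -(J + 2*c)/2 = -c - J/2)
1/B(-119, 159) = 1/(-1*159 - 1/2*(-119)) = 1/(-159 + 119/2) = 1/(-199/2) = -2/199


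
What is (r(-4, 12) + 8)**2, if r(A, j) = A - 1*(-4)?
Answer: 64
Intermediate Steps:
r(A, j) = 4 + A (r(A, j) = A + 4 = 4 + A)
(r(-4, 12) + 8)**2 = ((4 - 4) + 8)**2 = (0 + 8)**2 = 8**2 = 64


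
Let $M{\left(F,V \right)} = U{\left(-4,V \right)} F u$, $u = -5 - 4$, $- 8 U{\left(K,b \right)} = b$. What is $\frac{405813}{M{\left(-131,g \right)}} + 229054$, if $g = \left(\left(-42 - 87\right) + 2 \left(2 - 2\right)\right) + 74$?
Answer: $\frac{4952084378}{21615} \approx 2.291 \cdot 10^{5}$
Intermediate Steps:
$U{\left(K,b \right)} = - \frac{b}{8}$
$u = -9$ ($u = -5 - 4 = -9$)
$g = -55$ ($g = \left(-129 + 2 \cdot 0\right) + 74 = \left(-129 + 0\right) + 74 = -129 + 74 = -55$)
$M{\left(F,V \right)} = \frac{9 F V}{8}$ ($M{\left(F,V \right)} = - \frac{V}{8} F \left(-9\right) = - \frac{V}{8} \left(- 9 F\right) = \frac{9 F V}{8}$)
$\frac{405813}{M{\left(-131,g \right)}} + 229054 = \frac{405813}{\frac{9}{8} \left(-131\right) \left(-55\right)} + 229054 = \frac{405813}{\frac{64845}{8}} + 229054 = 405813 \cdot \frac{8}{64845} + 229054 = \frac{1082168}{21615} + 229054 = \frac{4952084378}{21615}$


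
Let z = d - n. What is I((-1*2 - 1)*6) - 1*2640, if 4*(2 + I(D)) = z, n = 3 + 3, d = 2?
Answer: -2643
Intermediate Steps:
n = 6
z = -4 (z = 2 - 1*6 = 2 - 6 = -4)
I(D) = -3 (I(D) = -2 + (¼)*(-4) = -2 - 1 = -3)
I((-1*2 - 1)*6) - 1*2640 = -3 - 1*2640 = -3 - 2640 = -2643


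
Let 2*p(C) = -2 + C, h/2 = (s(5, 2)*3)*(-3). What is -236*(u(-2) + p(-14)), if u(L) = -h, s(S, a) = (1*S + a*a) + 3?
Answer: -49088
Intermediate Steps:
s(S, a) = 3 + S + a**2 (s(S, a) = (S + a**2) + 3 = 3 + S + a**2)
h = -216 (h = 2*(((3 + 5 + 2**2)*3)*(-3)) = 2*(((3 + 5 + 4)*3)*(-3)) = 2*((12*3)*(-3)) = 2*(36*(-3)) = 2*(-108) = -216)
p(C) = -1 + C/2 (p(C) = (-2 + C)/2 = -1 + C/2)
u(L) = 216 (u(L) = -1*(-216) = 216)
-236*(u(-2) + p(-14)) = -236*(216 + (-1 + (1/2)*(-14))) = -236*(216 + (-1 - 7)) = -236*(216 - 8) = -236*208 = -49088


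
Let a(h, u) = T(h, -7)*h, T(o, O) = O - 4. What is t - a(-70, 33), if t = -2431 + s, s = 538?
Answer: -2663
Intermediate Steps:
T(o, O) = -4 + O
a(h, u) = -11*h (a(h, u) = (-4 - 7)*h = -11*h)
t = -1893 (t = -2431 + 538 = -1893)
t - a(-70, 33) = -1893 - (-11)*(-70) = -1893 - 1*770 = -1893 - 770 = -2663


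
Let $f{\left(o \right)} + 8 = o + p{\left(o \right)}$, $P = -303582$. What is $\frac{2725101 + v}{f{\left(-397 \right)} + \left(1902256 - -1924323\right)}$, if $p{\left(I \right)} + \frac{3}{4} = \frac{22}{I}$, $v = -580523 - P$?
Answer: $\frac{3887678080}{6075963033} \approx 0.63985$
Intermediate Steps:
$v = -276941$ ($v = -580523 - -303582 = -580523 + 303582 = -276941$)
$p{\left(I \right)} = - \frac{3}{4} + \frac{22}{I}$
$f{\left(o \right)} = - \frac{35}{4} + o + \frac{22}{o}$ ($f{\left(o \right)} = -8 - \left(\frac{3}{4} - o - \frac{22}{o}\right) = -8 + \left(- \frac{3}{4} + o + \frac{22}{o}\right) = - \frac{35}{4} + o + \frac{22}{o}$)
$\frac{2725101 + v}{f{\left(-397 \right)} + \left(1902256 - -1924323\right)} = \frac{2725101 - 276941}{\left(- \frac{35}{4} - 397 + \frac{22}{-397}\right) + \left(1902256 - -1924323\right)} = \frac{2448160}{\left(- \frac{35}{4} - 397 + 22 \left(- \frac{1}{397}\right)\right) + \left(1902256 + 1924323\right)} = \frac{2448160}{\left(- \frac{35}{4} - 397 - \frac{22}{397}\right) + 3826579} = \frac{2448160}{- \frac{644419}{1588} + 3826579} = \frac{2448160}{\frac{6075963033}{1588}} = 2448160 \cdot \frac{1588}{6075963033} = \frac{3887678080}{6075963033}$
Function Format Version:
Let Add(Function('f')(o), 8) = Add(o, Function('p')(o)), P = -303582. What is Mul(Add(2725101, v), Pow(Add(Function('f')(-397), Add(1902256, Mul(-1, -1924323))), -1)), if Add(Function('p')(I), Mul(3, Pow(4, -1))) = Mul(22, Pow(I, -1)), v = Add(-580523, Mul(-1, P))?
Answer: Rational(3887678080, 6075963033) ≈ 0.63985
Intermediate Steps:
v = -276941 (v = Add(-580523, Mul(-1, -303582)) = Add(-580523, 303582) = -276941)
Function('p')(I) = Add(Rational(-3, 4), Mul(22, Pow(I, -1)))
Function('f')(o) = Add(Rational(-35, 4), o, Mul(22, Pow(o, -1))) (Function('f')(o) = Add(-8, Add(o, Add(Rational(-3, 4), Mul(22, Pow(o, -1))))) = Add(-8, Add(Rational(-3, 4), o, Mul(22, Pow(o, -1)))) = Add(Rational(-35, 4), o, Mul(22, Pow(o, -1))))
Mul(Add(2725101, v), Pow(Add(Function('f')(-397), Add(1902256, Mul(-1, -1924323))), -1)) = Mul(Add(2725101, -276941), Pow(Add(Add(Rational(-35, 4), -397, Mul(22, Pow(-397, -1))), Add(1902256, Mul(-1, -1924323))), -1)) = Mul(2448160, Pow(Add(Add(Rational(-35, 4), -397, Mul(22, Rational(-1, 397))), Add(1902256, 1924323)), -1)) = Mul(2448160, Pow(Add(Add(Rational(-35, 4), -397, Rational(-22, 397)), 3826579), -1)) = Mul(2448160, Pow(Add(Rational(-644419, 1588), 3826579), -1)) = Mul(2448160, Pow(Rational(6075963033, 1588), -1)) = Mul(2448160, Rational(1588, 6075963033)) = Rational(3887678080, 6075963033)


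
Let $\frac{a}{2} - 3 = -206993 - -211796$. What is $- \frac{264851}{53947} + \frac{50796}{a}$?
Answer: $\frac{5404000}{14403849} \approx 0.37518$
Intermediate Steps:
$a = 9612$ ($a = 6 + 2 \left(-206993 - -211796\right) = 6 + 2 \left(-206993 + 211796\right) = 6 + 2 \cdot 4803 = 6 + 9606 = 9612$)
$- \frac{264851}{53947} + \frac{50796}{a} = - \frac{264851}{53947} + \frac{50796}{9612} = \left(-264851\right) \frac{1}{53947} + 50796 \cdot \frac{1}{9612} = - \frac{264851}{53947} + \frac{1411}{267} = \frac{5404000}{14403849}$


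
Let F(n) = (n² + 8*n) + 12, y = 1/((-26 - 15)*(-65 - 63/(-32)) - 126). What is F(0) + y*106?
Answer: 947372/78665 ≈ 12.043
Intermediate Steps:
y = 32/78665 (y = 1/(-41*(-65 - 63*(-1/32)) - 126) = 1/(-41*(-65 + 63/32) - 126) = 1/(-41*(-2017/32) - 126) = 1/(82697/32 - 126) = 1/(78665/32) = 32/78665 ≈ 0.00040679)
F(n) = 12 + n² + 8*n
F(0) + y*106 = (12 + 0² + 8*0) + (32/78665)*106 = (12 + 0 + 0) + 3392/78665 = 12 + 3392/78665 = 947372/78665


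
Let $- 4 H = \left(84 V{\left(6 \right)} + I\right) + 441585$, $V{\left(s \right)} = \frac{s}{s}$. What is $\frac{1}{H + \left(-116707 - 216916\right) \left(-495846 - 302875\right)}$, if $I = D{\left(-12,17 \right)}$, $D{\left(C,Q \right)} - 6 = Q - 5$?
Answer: $\frac{4}{1065886343045} \approx 3.7527 \cdot 10^{-12}$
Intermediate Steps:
$D{\left(C,Q \right)} = 1 + Q$ ($D{\left(C,Q \right)} = 6 + \left(Q - 5\right) = 6 + \left(-5 + Q\right) = 1 + Q$)
$I = 18$ ($I = 1 + 17 = 18$)
$V{\left(s \right)} = 1$
$H = - \frac{441687}{4}$ ($H = - \frac{\left(84 \cdot 1 + 18\right) + 441585}{4} = - \frac{\left(84 + 18\right) + 441585}{4} = - \frac{102 + 441585}{4} = \left(- \frac{1}{4}\right) 441687 = - \frac{441687}{4} \approx -1.1042 \cdot 10^{5}$)
$\frac{1}{H + \left(-116707 - 216916\right) \left(-495846 - 302875\right)} = \frac{1}{- \frac{441687}{4} + \left(-116707 - 216916\right) \left(-495846 - 302875\right)} = \frac{1}{- \frac{441687}{4} - -266471696183} = \frac{1}{- \frac{441687}{4} + 266471696183} = \frac{1}{\frac{1065886343045}{4}} = \frac{4}{1065886343045}$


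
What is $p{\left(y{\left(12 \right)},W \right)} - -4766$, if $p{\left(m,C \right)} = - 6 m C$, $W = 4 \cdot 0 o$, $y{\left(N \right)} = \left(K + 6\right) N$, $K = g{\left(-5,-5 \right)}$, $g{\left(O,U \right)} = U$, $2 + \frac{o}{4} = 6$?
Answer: $4766$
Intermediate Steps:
$o = 16$ ($o = -8 + 4 \cdot 6 = -8 + 24 = 16$)
$K = -5$
$y{\left(N \right)} = N$ ($y{\left(N \right)} = \left(-5 + 6\right) N = 1 N = N$)
$W = 0$ ($W = 4 \cdot 0 \cdot 16 = 0 \cdot 16 = 0$)
$p{\left(m,C \right)} = - 6 C m$
$p{\left(y{\left(12 \right)},W \right)} - -4766 = \left(-6\right) 0 \cdot 12 - -4766 = 0 + 4766 = 4766$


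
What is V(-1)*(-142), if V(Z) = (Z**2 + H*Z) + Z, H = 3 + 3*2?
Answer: 1278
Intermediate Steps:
H = 9 (H = 3 + 6 = 9)
V(Z) = Z**2 + 10*Z (V(Z) = (Z**2 + 9*Z) + Z = Z**2 + 10*Z)
V(-1)*(-142) = -(10 - 1)*(-142) = -1*9*(-142) = -9*(-142) = 1278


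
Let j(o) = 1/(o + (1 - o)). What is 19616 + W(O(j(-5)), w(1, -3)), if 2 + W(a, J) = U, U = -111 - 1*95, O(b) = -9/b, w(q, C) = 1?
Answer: 19408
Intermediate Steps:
j(o) = 1 (j(o) = 1/1 = 1)
U = -206 (U = -111 - 95 = -206)
W(a, J) = -208 (W(a, J) = -2 - 206 = -208)
19616 + W(O(j(-5)), w(1, -3)) = 19616 - 208 = 19408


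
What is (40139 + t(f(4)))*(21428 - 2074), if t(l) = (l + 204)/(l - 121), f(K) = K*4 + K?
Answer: 78457535510/101 ≈ 7.7681e+8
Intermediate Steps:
f(K) = 5*K (f(K) = 4*K + K = 5*K)
t(l) = (204 + l)/(-121 + l)
(40139 + t(f(4)))*(21428 - 2074) = (40139 + (204 + 5*4)/(-121 + 5*4))*(21428 - 2074) = (40139 + (204 + 20)/(-121 + 20))*19354 = (40139 + 224/(-101))*19354 = (40139 - 1/101*224)*19354 = (40139 - 224/101)*19354 = (4053815/101)*19354 = 78457535510/101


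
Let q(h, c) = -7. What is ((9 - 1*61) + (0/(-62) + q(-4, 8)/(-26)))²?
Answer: 1809025/676 ≈ 2676.1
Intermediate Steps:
((9 - 1*61) + (0/(-62) + q(-4, 8)/(-26)))² = ((9 - 1*61) + (0/(-62) - 7/(-26)))² = ((9 - 61) + (0*(-1/62) - 7*(-1/26)))² = (-52 + (0 + 7/26))² = (-52 + 7/26)² = (-1345/26)² = 1809025/676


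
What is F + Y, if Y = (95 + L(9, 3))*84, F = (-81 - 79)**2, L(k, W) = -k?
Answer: 32824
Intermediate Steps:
F = 25600 (F = (-160)**2 = 25600)
Y = 7224 (Y = (95 - 1*9)*84 = (95 - 9)*84 = 86*84 = 7224)
F + Y = 25600 + 7224 = 32824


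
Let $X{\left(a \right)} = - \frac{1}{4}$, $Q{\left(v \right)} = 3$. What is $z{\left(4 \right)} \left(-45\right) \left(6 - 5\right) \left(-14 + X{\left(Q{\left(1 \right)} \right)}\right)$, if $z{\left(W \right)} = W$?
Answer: $2565$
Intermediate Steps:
$X{\left(a \right)} = - \frac{1}{4}$ ($X{\left(a \right)} = \left(-1\right) \frac{1}{4} = - \frac{1}{4}$)
$z{\left(4 \right)} \left(-45\right) \left(6 - 5\right) \left(-14 + X{\left(Q{\left(1 \right)} \right)}\right) = 4 \left(-45\right) \left(6 - 5\right) \left(-14 - \frac{1}{4}\right) = - 180 \cdot 1 \left(- \frac{57}{4}\right) = \left(-180\right) \left(- \frac{57}{4}\right) = 2565$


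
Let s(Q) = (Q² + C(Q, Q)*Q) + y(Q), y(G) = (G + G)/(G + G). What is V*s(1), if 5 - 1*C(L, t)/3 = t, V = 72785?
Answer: 1018990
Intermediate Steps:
C(L, t) = 15 - 3*t
y(G) = 1 (y(G) = (2*G)/((2*G)) = (2*G)*(1/(2*G)) = 1)
s(Q) = 1 + Q² + Q*(15 - 3*Q) (s(Q) = (Q² + (15 - 3*Q)*Q) + 1 = (Q² + Q*(15 - 3*Q)) + 1 = 1 + Q² + Q*(15 - 3*Q))
V*s(1) = 72785*(1 - 2*1² + 15*1) = 72785*(1 - 2*1 + 15) = 72785*(1 - 2 + 15) = 72785*14 = 1018990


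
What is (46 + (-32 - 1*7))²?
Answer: 49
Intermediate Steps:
(46 + (-32 - 1*7))² = (46 + (-32 - 7))² = (46 - 39)² = 7² = 49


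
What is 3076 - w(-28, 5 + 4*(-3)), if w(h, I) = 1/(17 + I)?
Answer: 30759/10 ≈ 3075.9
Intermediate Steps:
3076 - w(-28, 5 + 4*(-3)) = 3076 - 1/(17 + (5 + 4*(-3))) = 3076 - 1/(17 + (5 - 12)) = 3076 - 1/(17 - 7) = 3076 - 1/10 = 3076 - 1*⅒ = 3076 - ⅒ = 30759/10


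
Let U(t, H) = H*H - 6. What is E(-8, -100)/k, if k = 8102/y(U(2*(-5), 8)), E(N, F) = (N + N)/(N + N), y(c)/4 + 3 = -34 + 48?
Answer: 22/4051 ≈ 0.0054308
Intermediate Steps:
U(t, H) = -6 + H² (U(t, H) = H² - 6 = -6 + H²)
y(c) = 44 (y(c) = -12 + 4*(-34 + 48) = -12 + 4*14 = -12 + 56 = 44)
E(N, F) = 1 (E(N, F) = (2*N)/((2*N)) = (2*N)*(1/(2*N)) = 1)
k = 4051/22 (k = 8102/44 = 8102*(1/44) = 4051/22 ≈ 184.14)
E(-8, -100)/k = 1/(4051/22) = 1*(22/4051) = 22/4051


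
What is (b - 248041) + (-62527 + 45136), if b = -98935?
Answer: -364367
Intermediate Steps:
(b - 248041) + (-62527 + 45136) = (-98935 - 248041) + (-62527 + 45136) = -346976 - 17391 = -364367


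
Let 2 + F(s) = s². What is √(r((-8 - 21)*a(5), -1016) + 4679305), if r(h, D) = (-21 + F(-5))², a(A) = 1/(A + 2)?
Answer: √4679309 ≈ 2163.2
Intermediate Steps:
a(A) = 1/(2 + A)
F(s) = -2 + s²
r(h, D) = 4 (r(h, D) = (-21 + (-2 + (-5)²))² = (-21 + (-2 + 25))² = (-21 + 23)² = 2² = 4)
√(r((-8 - 21)*a(5), -1016) + 4679305) = √(4 + 4679305) = √4679309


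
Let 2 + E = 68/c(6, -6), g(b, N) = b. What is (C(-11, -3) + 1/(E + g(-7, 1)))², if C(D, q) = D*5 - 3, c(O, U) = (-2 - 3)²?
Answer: 83375161/24649 ≈ 3382.5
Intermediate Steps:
c(O, U) = 25 (c(O, U) = (-5)² = 25)
C(D, q) = -3 + 5*D (C(D, q) = 5*D - 3 = -3 + 5*D)
E = 18/25 (E = -2 + 68/25 = 18/25 ≈ 0.72000)
(C(-11, -3) + 1/(E + g(-7, 1)))² = ((-3 + 5*(-11)) + 1/(18/25 - 7))² = ((-3 - 55) + 1/(-157/25))² = (-58 - 25/157)² = (-9131/157)² = 83375161/24649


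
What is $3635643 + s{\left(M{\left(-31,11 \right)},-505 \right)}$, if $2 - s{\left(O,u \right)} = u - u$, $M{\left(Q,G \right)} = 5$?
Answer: $3635645$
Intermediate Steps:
$s{\left(O,u \right)} = 2$ ($s{\left(O,u \right)} = 2 - \left(u - u\right) = 2 - 0 = 2 + 0 = 2$)
$3635643 + s{\left(M{\left(-31,11 \right)},-505 \right)} = 3635643 + 2 = 3635645$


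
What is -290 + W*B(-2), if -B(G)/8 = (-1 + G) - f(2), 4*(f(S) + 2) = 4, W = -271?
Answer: -4626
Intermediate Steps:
f(S) = -1 (f(S) = -2 + (1/4)*4 = -2 + 1 = -1)
B(G) = -8*G (B(G) = -8*((-1 + G) - 1*(-1)) = -8*((-1 + G) + 1) = -8*G)
-290 + W*B(-2) = -290 - (-2168)*(-2) = -290 - 271*16 = -290 - 4336 = -4626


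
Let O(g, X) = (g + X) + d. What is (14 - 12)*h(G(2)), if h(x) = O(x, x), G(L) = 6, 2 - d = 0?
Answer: 28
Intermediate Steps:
d = 2 (d = 2 - 1*0 = 2 + 0 = 2)
O(g, X) = 2 + X + g (O(g, X) = (g + X) + 2 = (X + g) + 2 = 2 + X + g)
h(x) = 2 + 2*x (h(x) = 2 + x + x = 2 + 2*x)
(14 - 12)*h(G(2)) = (14 - 12)*(2 + 2*6) = 2*(2 + 12) = 2*14 = 28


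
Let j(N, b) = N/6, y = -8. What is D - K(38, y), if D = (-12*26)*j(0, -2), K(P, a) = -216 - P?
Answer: 254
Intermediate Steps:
j(N, b) = N/6 (j(N, b) = N*(⅙) = N/6)
D = 0 (D = (-12*26)*((⅙)*0) = -312*0 = 0)
D - K(38, y) = 0 - (-216 - 1*38) = 0 - (-216 - 38) = 0 - 1*(-254) = 0 + 254 = 254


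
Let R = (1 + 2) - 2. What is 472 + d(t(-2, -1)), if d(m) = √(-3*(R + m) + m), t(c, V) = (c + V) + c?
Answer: 472 + √7 ≈ 474.65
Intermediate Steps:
t(c, V) = V + 2*c (t(c, V) = (V + c) + c = V + 2*c)
R = 1 (R = 3 - 2 = 1)
d(m) = √(-3 - 2*m) (d(m) = √(-3*(1 + m) + m) = √((-3 - 3*m) + m) = √(-3 - 2*m))
472 + d(t(-2, -1)) = 472 + √(-3 - 2*(-1 + 2*(-2))) = 472 + √(-3 - 2*(-1 - 4)) = 472 + √(-3 - 2*(-5)) = 472 + √(-3 + 10) = 472 + √7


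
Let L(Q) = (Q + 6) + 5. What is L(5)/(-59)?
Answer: -16/59 ≈ -0.27119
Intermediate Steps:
L(Q) = 11 + Q (L(Q) = (6 + Q) + 5 = 11 + Q)
L(5)/(-59) = (11 + 5)/(-59) = -1/59*16 = -16/59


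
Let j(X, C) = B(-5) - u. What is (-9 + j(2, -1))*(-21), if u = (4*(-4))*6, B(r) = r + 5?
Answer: -1827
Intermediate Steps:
B(r) = 5 + r
u = -96 (u = -16*6 = -96)
j(X, C) = 96 (j(X, C) = (5 - 5) - 1*(-96) = 0 + 96 = 96)
(-9 + j(2, -1))*(-21) = (-9 + 96)*(-21) = 87*(-21) = -1827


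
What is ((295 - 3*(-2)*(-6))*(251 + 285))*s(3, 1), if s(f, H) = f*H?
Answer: 416472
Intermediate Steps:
s(f, H) = H*f
((295 - 3*(-2)*(-6))*(251 + 285))*s(3, 1) = ((295 - 3*(-2)*(-6))*(251 + 285))*(1*3) = ((295 + 6*(-6))*536)*3 = ((295 - 36)*536)*3 = (259*536)*3 = 138824*3 = 416472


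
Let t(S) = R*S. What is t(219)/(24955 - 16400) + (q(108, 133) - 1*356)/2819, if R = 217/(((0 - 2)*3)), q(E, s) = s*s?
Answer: 251911851/48233090 ≈ 5.2228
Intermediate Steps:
q(E, s) = s²
R = -217/6 (R = 217/((-2*3)) = 217/(-6) = 217*(-⅙) = -217/6 ≈ -36.167)
t(S) = -217*S/6
t(219)/(24955 - 16400) + (q(108, 133) - 1*356)/2819 = (-217/6*219)/(24955 - 16400) + (133² - 1*356)/2819 = -15841/2/8555 + (17689 - 356)*(1/2819) = -15841/2*1/8555 + 17333*(1/2819) = -15841/17110 + 17333/2819 = 251911851/48233090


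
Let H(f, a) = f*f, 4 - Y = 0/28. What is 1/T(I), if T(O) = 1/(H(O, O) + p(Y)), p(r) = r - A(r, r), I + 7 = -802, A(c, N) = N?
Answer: 654481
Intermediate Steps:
Y = 4 (Y = 4 - 0/28 = 4 - 1*0 = 4 + 0 = 4)
I = -809 (I = -7 - 802 = -809)
H(f, a) = f**2
p(r) = 0 (p(r) = r - r = 0)
T(O) = O**(-2) (T(O) = 1/(O**2 + 0) = 1/(O**2) = O**(-2))
1/T(I) = 1/((-809)**(-2)) = 1/(1/654481) = 654481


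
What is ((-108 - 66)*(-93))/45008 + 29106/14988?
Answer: 2230659/969224 ≈ 2.3015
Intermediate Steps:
((-108 - 66)*(-93))/45008 + 29106/14988 = -174*(-93)*(1/45008) + 29106*(1/14988) = 16182*(1/45008) + 4851/2498 = 279/776 + 4851/2498 = 2230659/969224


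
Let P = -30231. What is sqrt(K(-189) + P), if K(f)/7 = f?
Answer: 3*I*sqrt(3506) ≈ 177.63*I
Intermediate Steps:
K(f) = 7*f
sqrt(K(-189) + P) = sqrt(7*(-189) - 30231) = sqrt(-1323 - 30231) = sqrt(-31554) = 3*I*sqrt(3506)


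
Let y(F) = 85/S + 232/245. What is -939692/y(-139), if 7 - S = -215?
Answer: -51109847880/72329 ≈ -7.0663e+5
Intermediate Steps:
S = 222 (S = 7 - 1*(-215) = 7 + 215 = 222)
y(F) = 72329/54390 (y(F) = 85/222 + 232/245 = 72329/54390)
-939692/y(-139) = -939692/72329/54390 = -939692*54390/72329 = -51109847880/72329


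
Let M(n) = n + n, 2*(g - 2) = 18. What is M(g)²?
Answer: 484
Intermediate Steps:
g = 11 (g = 2 + (½)*18 = 2 + 9 = 11)
M(n) = 2*n
M(g)² = (2*11)² = 22² = 484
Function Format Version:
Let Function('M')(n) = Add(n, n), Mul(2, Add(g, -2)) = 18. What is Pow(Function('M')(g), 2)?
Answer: 484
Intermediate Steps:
g = 11 (g = Add(2, Mul(Rational(1, 2), 18)) = Add(2, 9) = 11)
Function('M')(n) = Mul(2, n)
Pow(Function('M')(g), 2) = Pow(Mul(2, 11), 2) = Pow(22, 2) = 484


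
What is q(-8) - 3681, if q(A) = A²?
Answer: -3617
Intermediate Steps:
q(-8) - 3681 = (-8)² - 3681 = 64 - 3681 = -3617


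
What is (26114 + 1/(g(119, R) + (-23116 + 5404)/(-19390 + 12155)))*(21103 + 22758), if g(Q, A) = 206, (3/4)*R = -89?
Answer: 1727382374677123/1508122 ≈ 1.1454e+9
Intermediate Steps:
R = -356/3 (R = (4/3)*(-89) = -356/3 ≈ -118.67)
(26114 + 1/(g(119, R) + (-23116 + 5404)/(-19390 + 12155)))*(21103 + 22758) = (26114 + 1/(206 + (-23116 + 5404)/(-19390 + 12155)))*(21103 + 22758) = (26114 + 1/(206 - 17712/(-7235)))*43861 = (26114 + 1/(206 - 17712*(-1/7235)))*43861 = (26114 + 1/(206 + 17712/7235))*43861 = (26114 + 1/(1508122/7235))*43861 = (26114 + 7235/1508122)*43861 = (39383105143/1508122)*43861 = 1727382374677123/1508122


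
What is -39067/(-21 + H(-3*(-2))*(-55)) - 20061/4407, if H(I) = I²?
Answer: 44008736/2939469 ≈ 14.972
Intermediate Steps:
-39067/(-21 + H(-3*(-2))*(-55)) - 20061/4407 = -39067/(-21 + (-3*(-2))²*(-55)) - 20061/4407 = -39067/(-21 + 6²*(-55)) - 20061*1/4407 = -39067/(-21 + 36*(-55)) - 6687/1469 = -39067/(-21 - 1980) - 6687/1469 = -39067/(-2001) - 6687/1469 = -39067*(-1/2001) - 6687/1469 = 39067/2001 - 6687/1469 = 44008736/2939469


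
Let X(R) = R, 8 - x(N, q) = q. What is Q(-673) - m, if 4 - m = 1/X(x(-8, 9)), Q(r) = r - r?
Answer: -5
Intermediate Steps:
x(N, q) = 8 - q
Q(r) = 0
m = 5 (m = 4 - 1/(8 - 1*9) = 4 - 1/(8 - 9) = 4 - 1/(-1) = 4 - 1*(-1) = 4 + 1 = 5)
Q(-673) - m = 0 - 1*5 = 0 - 5 = -5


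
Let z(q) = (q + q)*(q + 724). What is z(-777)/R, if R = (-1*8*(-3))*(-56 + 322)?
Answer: 1961/152 ≈ 12.901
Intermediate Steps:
z(q) = 2*q*(724 + q) (z(q) = (2*q)*(724 + q) = 2*q*(724 + q))
R = 6384 (R = -8*(-3)*266 = 24*266 = 6384)
z(-777)/R = (2*(-777)*(724 - 777))/6384 = (2*(-777)*(-53))*(1/6384) = 82362*(1/6384) = 1961/152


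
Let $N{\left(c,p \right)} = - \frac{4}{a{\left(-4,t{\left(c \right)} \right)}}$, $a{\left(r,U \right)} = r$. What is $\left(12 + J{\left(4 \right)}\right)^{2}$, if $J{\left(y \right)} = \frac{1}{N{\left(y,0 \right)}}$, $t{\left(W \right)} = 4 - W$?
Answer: $169$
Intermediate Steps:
$N{\left(c,p \right)} = 1$ ($N{\left(c,p \right)} = - \frac{4}{-4} = \left(-4\right) \left(- \frac{1}{4}\right) = 1$)
$J{\left(y \right)} = 1$ ($J{\left(y \right)} = 1^{-1} = 1$)
$\left(12 + J{\left(4 \right)}\right)^{2} = \left(12 + 1\right)^{2} = 13^{2} = 169$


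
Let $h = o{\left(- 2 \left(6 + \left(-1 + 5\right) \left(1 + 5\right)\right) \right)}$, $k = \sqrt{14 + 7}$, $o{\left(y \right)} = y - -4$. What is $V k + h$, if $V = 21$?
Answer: $-56 + 21 \sqrt{21} \approx 40.234$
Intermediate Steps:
$o{\left(y \right)} = 4 + y$ ($o{\left(y \right)} = y + 4 = 4 + y$)
$k = \sqrt{21} \approx 4.5826$
$h = -56$ ($h = 4 - 2 \left(6 + \left(-1 + 5\right) \left(1 + 5\right)\right) = 4 - 2 \left(6 + 4 \cdot 6\right) = 4 - 2 \left(6 + 24\right) = 4 - 60 = -56$)
$V k + h = 21 \sqrt{21} - 56 = -56 + 21 \sqrt{21}$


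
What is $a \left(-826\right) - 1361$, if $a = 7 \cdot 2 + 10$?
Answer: $-21185$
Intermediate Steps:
$a = 24$ ($a = 14 + 10 = 24$)
$a \left(-826\right) - 1361 = 24 \left(-826\right) - 1361 = -19824 - 1361 = -21185$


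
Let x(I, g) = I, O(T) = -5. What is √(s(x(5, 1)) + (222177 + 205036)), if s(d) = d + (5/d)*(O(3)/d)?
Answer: √427217 ≈ 653.62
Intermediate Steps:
s(d) = d - 25/d² (s(d) = d + (5/d)*(-5/d) = d - 25/d²)
√(s(x(5, 1)) + (222177 + 205036)) = √((5 - 25/5²) + (222177 + 205036)) = √((5 - 25*1/25) + 427213) = √((5 - 1) + 427213) = √(4 + 427213) = √427217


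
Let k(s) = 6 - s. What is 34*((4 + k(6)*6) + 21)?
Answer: 850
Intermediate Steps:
34*((4 + k(6)*6) + 21) = 34*((4 + (6 - 1*6)*6) + 21) = 34*((4 + (6 - 6)*6) + 21) = 34*((4 + 0*6) + 21) = 34*((4 + 0) + 21) = 34*(4 + 21) = 34*25 = 850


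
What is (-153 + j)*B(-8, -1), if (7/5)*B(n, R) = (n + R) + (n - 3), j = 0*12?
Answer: 15300/7 ≈ 2185.7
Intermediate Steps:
j = 0
B(n, R) = -15/7 + 5*R/7 + 10*n/7 (B(n, R) = 5*((n + R) + (n - 3))/7 = 5*((R + n) + (-3 + n))/7 = 5*(-3 + R + 2*n)/7 = -15/7 + 5*R/7 + 10*n/7)
(-153 + j)*B(-8, -1) = (-153 + 0)*(-15/7 + (5/7)*(-1) + (10/7)*(-8)) = -153*(-15/7 - 5/7 - 80/7) = -153*(-100/7) = 15300/7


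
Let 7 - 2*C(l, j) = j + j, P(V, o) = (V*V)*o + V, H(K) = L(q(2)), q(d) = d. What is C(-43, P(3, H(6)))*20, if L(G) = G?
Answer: -350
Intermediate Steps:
H(K) = 2
P(V, o) = V + o*V² (P(V, o) = V²*o + V = o*V² + V = V + o*V²)
C(l, j) = 7/2 - j (C(l, j) = 7/2 - (j + j)/2 = 7/2 - j)
C(-43, P(3, H(6)))*20 = (7/2 - 3*(1 + 3*2))*20 = (7/2 - 3*(1 + 6))*20 = (7/2 - 3*7)*20 = (7/2 - 1*21)*20 = (7/2 - 21)*20 = -35/2*20 = -350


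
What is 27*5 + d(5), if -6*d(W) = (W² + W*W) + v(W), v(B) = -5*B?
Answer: 785/6 ≈ 130.83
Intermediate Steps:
d(W) = -W²/3 + 5*W/6 (d(W) = -((W² + W*W) - 5*W)/6 = -((W² + W²) - 5*W)/6 = -(2*W² - 5*W)/6 = -(-5*W + 2*W²)/6 = -W²/3 + 5*W/6)
27*5 + d(5) = 27*5 + (⅙)*5*(5 - 2*5) = 135 + (⅙)*5*(5 - 10) = 135 + (⅙)*5*(-5) = 135 - 25/6 = 785/6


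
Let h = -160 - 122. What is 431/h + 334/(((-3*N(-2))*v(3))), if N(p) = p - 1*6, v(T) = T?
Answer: 5263/1692 ≈ 3.1105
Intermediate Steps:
h = -282
N(p) = -6 + p (N(p) = p - 6 = -6 + p)
431/h + 334/(((-3*N(-2))*v(3))) = 431/(-282) + 334/((-3*(-6 - 2)*3)) = 431*(-1/282) + 334/((-3*(-8)*3)) = -431/282 + 334/((24*3)) = -431/282 + 334/72 = -431/282 + 334*(1/72) = -431/282 + 167/36 = 5263/1692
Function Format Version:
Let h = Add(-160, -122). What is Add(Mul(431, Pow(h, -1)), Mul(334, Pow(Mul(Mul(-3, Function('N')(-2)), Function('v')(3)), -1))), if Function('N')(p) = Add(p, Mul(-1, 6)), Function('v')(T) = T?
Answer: Rational(5263, 1692) ≈ 3.1105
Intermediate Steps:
h = -282
Function('N')(p) = Add(-6, p) (Function('N')(p) = Add(p, -6) = Add(-6, p))
Add(Mul(431, Pow(h, -1)), Mul(334, Pow(Mul(Mul(-3, Function('N')(-2)), Function('v')(3)), -1))) = Add(Mul(431, Pow(-282, -1)), Mul(334, Pow(Mul(Mul(-3, Add(-6, -2)), 3), -1))) = Add(Mul(431, Rational(-1, 282)), Mul(334, Pow(Mul(Mul(-3, -8), 3), -1))) = Add(Rational(-431, 282), Mul(334, Pow(Mul(24, 3), -1))) = Add(Rational(-431, 282), Mul(334, Pow(72, -1))) = Add(Rational(-431, 282), Mul(334, Rational(1, 72))) = Add(Rational(-431, 282), Rational(167, 36)) = Rational(5263, 1692)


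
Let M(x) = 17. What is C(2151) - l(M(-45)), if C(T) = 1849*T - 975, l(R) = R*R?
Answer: 3975935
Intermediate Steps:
l(R) = R²
C(T) = -975 + 1849*T
C(2151) - l(M(-45)) = (-975 + 1849*2151) - 1*17² = (-975 + 3977199) - 1*289 = 3976224 - 289 = 3975935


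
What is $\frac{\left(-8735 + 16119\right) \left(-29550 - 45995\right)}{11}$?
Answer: $- \frac{557824280}{11} \approx -5.0711 \cdot 10^{7}$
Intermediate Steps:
$\frac{\left(-8735 + 16119\right) \left(-29550 - 45995\right)}{11} = 7384 \left(-75545\right) \frac{1}{11} = \left(-557824280\right) \frac{1}{11} = - \frac{557824280}{11}$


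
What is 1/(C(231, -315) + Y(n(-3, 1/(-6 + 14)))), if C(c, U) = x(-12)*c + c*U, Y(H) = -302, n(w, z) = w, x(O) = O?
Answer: -1/75839 ≈ -1.3186e-5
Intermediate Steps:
C(c, U) = -12*c + U*c (C(c, U) = -12*c + c*U = -12*c + U*c)
1/(C(231, -315) + Y(n(-3, 1/(-6 + 14)))) = 1/(231*(-12 - 315) - 302) = 1/(231*(-327) - 302) = 1/(-75537 - 302) = 1/(-75839) = -1/75839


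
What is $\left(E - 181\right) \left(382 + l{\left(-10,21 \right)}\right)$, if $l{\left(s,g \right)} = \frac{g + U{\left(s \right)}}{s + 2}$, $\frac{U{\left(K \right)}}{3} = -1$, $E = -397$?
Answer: $- \frac{438991}{2} \approx -2.195 \cdot 10^{5}$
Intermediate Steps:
$U{\left(K \right)} = -3$ ($U{\left(K \right)} = 3 \left(-1\right) = -3$)
$l{\left(s,g \right)} = \frac{-3 + g}{2 + s}$ ($l{\left(s,g \right)} = \frac{g - 3}{s + 2} = \frac{-3 + g}{2 + s}$)
$\left(E - 181\right) \left(382 + l{\left(-10,21 \right)}\right) = \left(-397 - 181\right) \left(382 + \frac{-3 + 21}{2 - 10}\right) = - 578 \left(382 + \frac{1}{-8} \cdot 18\right) = - 578 \left(382 - \frac{9}{4}\right) = \left(-578\right) \frac{1519}{4} = - \frac{438991}{2}$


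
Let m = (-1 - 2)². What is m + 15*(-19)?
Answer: -276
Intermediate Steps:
m = 9 (m = (-3)² = 9)
m + 15*(-19) = 9 + 15*(-19) = 9 - 285 = -276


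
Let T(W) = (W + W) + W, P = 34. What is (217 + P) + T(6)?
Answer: 269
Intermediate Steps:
T(W) = 3*W (T(W) = 2*W + W = 3*W)
(217 + P) + T(6) = (217 + 34) + 3*6 = 251 + 18 = 269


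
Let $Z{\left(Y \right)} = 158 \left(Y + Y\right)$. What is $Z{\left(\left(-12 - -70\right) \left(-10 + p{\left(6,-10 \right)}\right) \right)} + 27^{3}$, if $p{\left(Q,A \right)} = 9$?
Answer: $1355$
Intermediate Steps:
$Z{\left(Y \right)} = 316 Y$ ($Z{\left(Y \right)} = 158 \cdot 2 Y = 316 Y$)
$Z{\left(\left(-12 - -70\right) \left(-10 + p{\left(6,-10 \right)}\right) \right)} + 27^{3} = 316 \left(-12 - -70\right) \left(-10 + 9\right) + 27^{3} = 316 \left(-12 + 70\right) \left(-1\right) + 19683 = 316 \cdot 58 \left(-1\right) + 19683 = 316 \left(-58\right) + 19683 = -18328 + 19683 = 1355$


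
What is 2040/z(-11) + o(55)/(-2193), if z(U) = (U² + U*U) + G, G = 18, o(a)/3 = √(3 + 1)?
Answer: 74536/9503 ≈ 7.8434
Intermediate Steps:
o(a) = 6 (o(a) = 3*√(3 + 1) = 3*√4 = 3*2 = 6)
z(U) = 18 + 2*U² (z(U) = (U² + U*U) + 18 = (U² + U²) + 18 = 2*U² + 18 = 18 + 2*U²)
2040/z(-11) + o(55)/(-2193) = 2040/(18 + 2*(-11)²) + 6/(-2193) = 2040/(18 + 2*121) + 6*(-1/2193) = 2040/(18 + 242) - 2/731 = 2040/260 - 2/731 = 2040*(1/260) - 2/731 = 102/13 - 2/731 = 74536/9503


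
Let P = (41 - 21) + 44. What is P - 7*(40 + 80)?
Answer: -776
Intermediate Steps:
P = 64 (P = 20 + 44 = 64)
P - 7*(40 + 80) = 64 - 7*(40 + 80) = 64 - 7*120 = 64 - 840 = -776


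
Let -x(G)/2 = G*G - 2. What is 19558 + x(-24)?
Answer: 18410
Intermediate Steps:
x(G) = 4 - 2*G² (x(G) = -2*(G*G - 2) = -2*(G² - 2) = -2*(-2 + G²) = 4 - 2*G²)
19558 + x(-24) = 19558 + (4 - 2*(-24)²) = 19558 + (4 - 2*576) = 19558 + (4 - 1152) = 19558 - 1148 = 18410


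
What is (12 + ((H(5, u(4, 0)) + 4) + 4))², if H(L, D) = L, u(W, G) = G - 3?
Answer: 625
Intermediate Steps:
u(W, G) = -3 + G
(12 + ((H(5, u(4, 0)) + 4) + 4))² = (12 + ((5 + 4) + 4))² = (12 + (9 + 4))² = (12 + 13)² = 25² = 625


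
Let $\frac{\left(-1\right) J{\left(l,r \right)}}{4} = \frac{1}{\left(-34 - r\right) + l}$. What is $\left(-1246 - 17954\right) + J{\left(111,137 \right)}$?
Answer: $- \frac{287999}{15} \approx -19200.0$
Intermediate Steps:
$J{\left(l,r \right)} = - \frac{4}{-34 + l - r}$ ($J{\left(l,r \right)} = - \frac{4}{\left(-34 - r\right) + l} = - \frac{4}{-34 + l - r}$)
$\left(-1246 - 17954\right) + J{\left(111,137 \right)} = \left(-1246 - 17954\right) + \frac{4}{34 + 137 - 111} = \left(-1246 - 17954\right) + \frac{4}{60} = -19200 + 4 \cdot \frac{1}{60} = -19200 + \frac{1}{15} = - \frac{287999}{15}$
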